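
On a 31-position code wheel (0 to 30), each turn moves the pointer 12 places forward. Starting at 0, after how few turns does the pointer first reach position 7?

12⁻¹ ≡ 13 (mod 31) because 12·13 = 156 = 5·31 + 1.
So x ≡ 13·7 = 91 ≡ 29 (mod 31).
Check: 12·29 = 348 = 11·31 + 7.

29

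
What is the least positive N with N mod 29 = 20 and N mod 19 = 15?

281

x ≡ 15 (mod 19) gives x ∈ {15, 34, 53, 72, 91, 110, 129, 148, …}.
The first of these with x mod 29 = 20 is 281.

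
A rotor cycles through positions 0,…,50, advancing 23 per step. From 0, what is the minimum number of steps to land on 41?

4

23⁻¹ ≡ 20 (mod 51) because 23·20 = 460 = 9·51 + 1.
Multiplying both sides by 20: x ≡ 20·41 = 820 ≡ 4 (mod 51).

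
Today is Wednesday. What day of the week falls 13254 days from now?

Saturday

Dividing 13254 by 7 gives quotient 1893 and remainder 3.
Wednesday + 3 days → Saturday.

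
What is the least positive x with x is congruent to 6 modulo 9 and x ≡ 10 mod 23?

Since 23·2 ≡ 1 (mod 9), take x = 10 + 23·((6−10)·2 mod 9) = 10 + 23·1 = 33.
Check: 33 mod 9 = 6, 33 mod 23 = 10.

33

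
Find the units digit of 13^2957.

3

The units digit of 13^n cycles with period 4: 3, 9, 7, 1, …
2957 leaves remainder 1 on division by 4, so 13^2957 ends in 3.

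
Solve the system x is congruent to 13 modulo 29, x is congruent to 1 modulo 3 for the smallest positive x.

13

x ≡ 1 (mod 3) gives x ∈ {1, 4, 7, 10, 13}.
The first of these with x mod 29 = 13 is 13.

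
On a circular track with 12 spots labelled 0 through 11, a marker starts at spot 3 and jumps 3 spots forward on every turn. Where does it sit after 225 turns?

225·3 = 675.
675 − 56·12 = 3, so 675 ≡ 3 (mod 12).
(3 + 3) mod 12 = 6.

6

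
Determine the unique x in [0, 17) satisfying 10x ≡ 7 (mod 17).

10⁻¹ ≡ 12 (mod 17) because 10·12 = 120 = 7·17 + 1.
So x ≡ 12·7 = 84 ≡ 16 (mod 17).

16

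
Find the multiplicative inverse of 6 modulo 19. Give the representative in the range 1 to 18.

16

19 = 3·6 + 1
6 = 6·1 + 0
Back-substituting gives 6·16 ≡ 1 (mod 19).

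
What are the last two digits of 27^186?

By repeated squaring mod 100: 27^1≡27, 27^2≡29, 27^4≡41, 27^8≡81, 27^16≡61, 27^32≡21, 27^64≡41, 27^128≡81.
Since 186 = 2 + 8 + 16 + 32 + 128 in binary, 27^186 ≡ 29·81·61·21·81 ≡ 89 (mod 100).

89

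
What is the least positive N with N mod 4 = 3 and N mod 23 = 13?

x ≡ 3 (mod 4) gives x ∈ {3, 7, 11, 15, 19, 23, 27, 31, …}.
The first of these with x mod 23 = 13 is 59.

59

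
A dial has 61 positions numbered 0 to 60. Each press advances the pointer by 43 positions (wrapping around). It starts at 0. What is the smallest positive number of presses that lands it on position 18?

60

43⁻¹ ≡ 44 (mod 61) because 43·44 = 1892 = 31·61 + 1.
So x ≡ 44·18 = 792 ≡ 60 (mod 61).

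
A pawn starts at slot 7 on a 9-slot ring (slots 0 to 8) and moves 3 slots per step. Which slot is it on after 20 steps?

4

20·3 = 60.
Dividing 60 by 9 gives quotient 6 and remainder 6.
(7 + 6) mod 9 = 4.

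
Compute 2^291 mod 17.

Square-and-reduce mod 17: 2^1≡2, 2^2≡4, 2^4≡16, 2^8≡1, 2^16≡1, 2^32≡1, 2^64≡1, 2^128≡1, 2^256≡1.
291 = 1 + 2 + 32 + 256, so 2^291 ≡ 2·4·1·1 ≡ 8 (mod 17).

8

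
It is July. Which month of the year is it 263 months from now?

June

Dividing 263 by 12 gives quotient 21 and remainder 11.
July + 11 months → June.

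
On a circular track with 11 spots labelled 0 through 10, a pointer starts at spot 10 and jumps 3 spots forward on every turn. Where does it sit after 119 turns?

119·3 = 357.
357 mod 11 = 5 (since 32·11 = 352).
(10 + 5) mod 11 = 4.

4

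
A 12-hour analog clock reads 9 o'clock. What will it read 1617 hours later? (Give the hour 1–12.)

1617 = 134·12 + 9, so 1617 mod 12 = 9.
9 + 9 → 6 on a 12-hour dial.

6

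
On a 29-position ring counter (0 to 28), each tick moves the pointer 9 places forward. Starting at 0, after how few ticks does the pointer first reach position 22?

The inverse of 9 mod 29 is 13 (since 9·13 = 117 ≡ 1).
Multiplying both sides by 13: x ≡ 13·22 = 286 ≡ 25 (mod 29).
Check: 9·25 = 225 = 7·29 + 22.

25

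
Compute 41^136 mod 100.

41

By repeated squaring mod 100: 41^1≡41, 41^2≡81, 41^4≡61, 41^8≡21, 41^16≡41, 41^32≡81, 41^64≡61, 41^128≡21.
Since 136 = 8 + 128 in binary, 41^136 ≡ 21·21 ≡ 41 (mod 100).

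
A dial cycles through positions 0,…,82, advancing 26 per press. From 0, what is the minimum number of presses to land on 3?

48

The inverse of 26 mod 83 is 16 (since 26·16 = 416 ≡ 1).
So x ≡ 16·3 = 48 ≡ 48 (mod 83).
Check: 26·48 = 1248 = 15·83 + 3.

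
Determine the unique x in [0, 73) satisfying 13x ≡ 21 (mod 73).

The inverse of 13 mod 73 is 45 (since 13·45 = 585 ≡ 1).
So x ≡ 45·21 = 945 ≡ 69 (mod 73).
Check: 13·69 = 897 = 12·73 + 21.

69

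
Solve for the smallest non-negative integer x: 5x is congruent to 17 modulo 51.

34

5⁻¹ ≡ 41 (mod 51) because 5·41 = 205 = 4·51 + 1.
So x ≡ 41·17 = 697 ≡ 34 (mod 51).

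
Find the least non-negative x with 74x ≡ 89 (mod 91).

59

The inverse of 74 mod 91 is 16 (since 74·16 = 1184 ≡ 1).
So x ≡ 16·89 = 1424 ≡ 59 (mod 91).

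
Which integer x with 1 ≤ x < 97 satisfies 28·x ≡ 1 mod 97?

52

97 = 3·28 + 13
28 = 2·13 + 2
13 = 6·2 + 1
2 = 2·1 + 0
Back-substituting gives 28·52 ≡ 1 (mod 97).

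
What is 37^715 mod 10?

Last digits of 7^n: 7, 9, 3, 1 (period 4).
715 leaves remainder 3 on division by 4, so 37^715 ends in 3.

3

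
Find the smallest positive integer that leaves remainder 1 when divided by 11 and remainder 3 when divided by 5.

23

x ≡ 3 (mod 5) gives x ∈ {3, 8, 13, 18, 23}.
The first of these with x mod 11 = 1 is 23.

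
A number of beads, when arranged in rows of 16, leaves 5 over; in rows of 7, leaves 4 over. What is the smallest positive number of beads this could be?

Since 7·7 ≡ 1 (mod 16), take x = 4 + 7·((5−4)·7 mod 16) = 4 + 7·7 = 53.
Check: 53 mod 16 = 5, 53 mod 7 = 4.

53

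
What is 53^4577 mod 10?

3

Powers of 3 mod 10 repeat with period 4: 3, 9, 7, 1.
4577 mod 4 = 1, so the last digit matches 3^1 = 3.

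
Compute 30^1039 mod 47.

Square-and-reduce mod 47: 30^1≡30, 30^2≡7, 30^4≡2, 30^8≡4, 30^16≡16, 30^32≡21, 30^64≡18, 30^128≡42, 30^256≡25, 30^512≡14, 30^1024≡8.
1039 = 1 + 2 + 4 + 8 + 1024, so 30^1039 ≡ 30·7·2·4·8 ≡ 45 (mod 47).

45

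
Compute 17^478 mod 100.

9

Square-and-reduce mod 100: 17^1≡17, 17^2≡89, 17^4≡21, 17^8≡41, 17^16≡81, 17^32≡61, 17^64≡21, 17^128≡41, 17^256≡81.
Since 478 = 2 + 4 + 8 + 16 + 64 + 128 + 256 in binary, 17^478 ≡ 89·21·41·81·21·41·81 ≡ 9 (mod 100).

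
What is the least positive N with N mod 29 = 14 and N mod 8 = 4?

x ≡ 4 (mod 8) gives x ∈ {4, 12, 20, 28, 36, 44, 52, 60, …}.
The first of these with x mod 29 = 14 is 188.

188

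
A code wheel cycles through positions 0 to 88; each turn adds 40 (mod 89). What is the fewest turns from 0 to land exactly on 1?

89 = 2·40 + 9
40 = 4·9 + 4
9 = 2·4 + 1
4 = 4·1 + 0
Back-substituting gives 40·69 ≡ 1 (mod 89).

69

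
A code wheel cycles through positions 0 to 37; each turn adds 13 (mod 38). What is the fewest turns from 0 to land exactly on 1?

13·3 = 39 = 1·38 + 1, so 13⁻¹ ≡ 3 (mod 38).

3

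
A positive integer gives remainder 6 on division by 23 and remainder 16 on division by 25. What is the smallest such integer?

Since 25·12 ≡ 1 (mod 23), take x = 16 + 25·((6−16)·12 mod 23) = 16 + 25·18 = 466.
Check: 466 mod 23 = 6, 466 mod 25 = 16.

466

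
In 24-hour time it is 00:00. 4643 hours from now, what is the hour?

11

4643 mod 24 = 11 (since 193·24 = 4632).
(0 + 11) mod 24 = 11.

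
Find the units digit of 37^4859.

Last digits of 7^n: 7, 9, 3, 1 (period 4).
4859 leaves remainder 3 on division by 4, so 37^4859 ends in 3.

3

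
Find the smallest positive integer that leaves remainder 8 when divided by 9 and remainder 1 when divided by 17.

x ≡ 8 (mod 9) gives x ∈ {8, 17, 26, 35}.
The first of these with x mod 17 = 1 is 35.

35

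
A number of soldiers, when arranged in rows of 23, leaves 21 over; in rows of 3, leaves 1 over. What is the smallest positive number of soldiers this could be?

x ≡ 1 (mod 3) gives x ∈ {1, 4, 7, 10, 13, 16, 19, 22, …}.
The first of these with x mod 23 = 21 is 67.

67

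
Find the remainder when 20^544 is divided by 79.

16

Successive squares of 20 mod 79: 20^1≡20, 20^2≡5, 20^4≡25, 20^8≡72, 20^16≡49, 20^32≡31, 20^64≡13, 20^128≡11, 20^256≡42, 20^512≡26.
544 = 32 + 512, so 20^544 ≡ 31·26 ≡ 16 (mod 79).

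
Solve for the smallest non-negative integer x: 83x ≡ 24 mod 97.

26

The inverse of 83 mod 97 is 90 (since 83·90 = 7470 ≡ 1).
So x ≡ 90·24 = 2160 ≡ 26 (mod 97).
Check: 83·26 = 2158 = 22·97 + 24.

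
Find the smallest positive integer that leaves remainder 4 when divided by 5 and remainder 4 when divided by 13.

x ≡ 4 (mod 5) gives x ∈ {4}.
The first of these with x mod 13 = 4 is 4.

4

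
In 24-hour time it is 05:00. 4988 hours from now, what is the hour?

1

4988 − 207·24 = 20, so 4988 ≡ 20 (mod 24).
(5 + 20) mod 24 = 1.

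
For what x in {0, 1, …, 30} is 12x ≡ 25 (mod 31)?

15

12⁻¹ ≡ 13 (mod 31) because 12·13 = 156 = 5·31 + 1.
Multiplying both sides by 13: x ≡ 13·25 = 325 ≡ 15 (mod 31).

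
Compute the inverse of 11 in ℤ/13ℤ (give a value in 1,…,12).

13 = 1·11 + 2
11 = 5·2 + 1
2 = 2·1 + 0
Back-substituting gives 11·6 ≡ 1 (mod 13).

6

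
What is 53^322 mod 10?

9

Powers of 3 mod 10 repeat with period 4: 3, 9, 7, 1.
322 mod 4 = 2, so the last digit matches 3^2 = 9.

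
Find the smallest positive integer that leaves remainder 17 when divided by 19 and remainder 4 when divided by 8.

x ≡ 4 (mod 8) gives x ∈ {4, 12, 20, 28, 36}.
The first of these with x mod 19 = 17 is 36.

36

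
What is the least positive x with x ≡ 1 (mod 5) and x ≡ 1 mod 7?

x ≡ 1 (mod 5) gives x ∈ {1}.
The first of these with x mod 7 = 1 is 1.

1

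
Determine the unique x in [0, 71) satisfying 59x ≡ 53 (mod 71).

37

The inverse of 59 mod 71 is 65 (since 59·65 = 3835 ≡ 1).
Multiplying both sides by 65: x ≡ 65·53 = 3445 ≡ 37 (mod 71).
Check: 59·37 = 2183 = 30·71 + 53.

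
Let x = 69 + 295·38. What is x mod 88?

15

295·38 = 11210.
11210 mod 88 = 34 (since 127·88 = 11176).
(69 + 34) mod 88 = 15.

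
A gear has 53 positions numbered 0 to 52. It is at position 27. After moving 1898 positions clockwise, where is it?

17

1898 mod 53 = 43 (since 35·53 = 1855).
(27 + 43) mod 53 = 17.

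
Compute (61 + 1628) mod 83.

29

Dividing 1628 by 83 gives quotient 19 and remainder 51.
(61 + 51) mod 83 = 29.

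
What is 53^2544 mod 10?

1

The units digit of 53^n cycles with period 4: 3, 9, 7, 1, …
2544 leaves remainder 0 on division by 4, so 53^2544 ends in 1.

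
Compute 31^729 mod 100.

By repeated squaring mod 100: 31^1≡31, 31^2≡61, 31^4≡21, 31^8≡41, 31^16≡81, 31^32≡61, 31^64≡21, 31^128≡41, 31^256≡81, 31^512≡61.
Since 729 = 1 + 8 + 16 + 64 + 128 + 512 in binary, 31^729 ≡ 31·41·81·21·41·61 ≡ 71 (mod 100).

71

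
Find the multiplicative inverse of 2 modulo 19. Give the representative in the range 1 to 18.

2·10 = 20 = 1·19 + 1, so 2⁻¹ ≡ 10 (mod 19).

10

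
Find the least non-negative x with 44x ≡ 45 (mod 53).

48

44⁻¹ ≡ 47 (mod 53) because 44·47 = 2068 = 39·53 + 1.
So x ≡ 47·45 = 2115 ≡ 48 (mod 53).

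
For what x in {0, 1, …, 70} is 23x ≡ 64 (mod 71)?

46

23⁻¹ ≡ 34 (mod 71) because 23·34 = 782 = 11·71 + 1.
Multiplying both sides by 34: x ≡ 34·64 = 2176 ≡ 46 (mod 71).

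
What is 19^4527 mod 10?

The units digit of 19^n cycles with period 2: 9, 1, …
4527 leaves remainder 1 on division by 2, so 19^4527 ends in 9.

9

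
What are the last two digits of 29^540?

01

Square-and-reduce mod 100: 29^1≡29, 29^2≡41, 29^4≡81, 29^8≡61, 29^16≡21, 29^32≡41, 29^64≡81, 29^128≡61, 29^256≡21, 29^512≡41.
Since 540 = 4 + 8 + 16 + 512 in binary, 29^540 ≡ 81·61·21·41 ≡ 1 (mod 100).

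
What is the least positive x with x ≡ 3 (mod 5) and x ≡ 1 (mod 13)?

Since 13·2 ≡ 1 (mod 5), take x = 1 + 13·((3−1)·2 mod 5) = 1 + 13·4 = 53.
Check: 53 mod 5 = 3, 53 mod 13 = 1.

53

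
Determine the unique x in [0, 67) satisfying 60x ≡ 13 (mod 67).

46

The inverse of 60 mod 67 is 19 (since 60·19 = 1140 ≡ 1).
Multiplying both sides by 19: x ≡ 19·13 = 247 ≡ 46 (mod 67).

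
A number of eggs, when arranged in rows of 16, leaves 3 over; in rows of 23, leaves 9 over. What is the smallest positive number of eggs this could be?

147

Since 23·7 ≡ 1 (mod 16), take x = 9 + 23·((3−9)·7 mod 16) = 9 + 23·6 = 147.
Check: 147 mod 16 = 3, 147 mod 23 = 9.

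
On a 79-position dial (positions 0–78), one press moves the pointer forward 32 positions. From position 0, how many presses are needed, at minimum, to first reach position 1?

32·42 = 1344 = 17·79 + 1, so 32⁻¹ ≡ 42 (mod 79).

42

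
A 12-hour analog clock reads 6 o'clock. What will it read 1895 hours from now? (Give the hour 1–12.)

1895 − 157·12 = 11, so 1895 ≡ 11 (mod 12).
6 + 11 → 5 on a 12-hour dial.

5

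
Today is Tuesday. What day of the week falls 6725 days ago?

Thursday

6725 − 960·7 = 5, so 6725 ≡ 5 (mod 7).
Tuesday − 5 days → Thursday.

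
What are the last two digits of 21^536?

By repeated squaring mod 100: 21^1≡21, 21^2≡41, 21^4≡81, 21^8≡61, 21^16≡21, 21^32≡41, 21^64≡81, 21^128≡61, 21^256≡21, 21^512≡41.
Since 536 = 8 + 16 + 512 in binary, 21^536 ≡ 61·21·41 ≡ 21 (mod 100).

21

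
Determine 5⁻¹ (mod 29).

29 = 5·5 + 4
5 = 1·4 + 1
4 = 4·1 + 0
Back-substituting gives 5·6 ≡ 1 (mod 29).

6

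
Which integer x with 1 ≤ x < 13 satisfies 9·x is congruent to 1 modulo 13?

3

13 = 1·9 + 4
9 = 2·4 + 1
4 = 4·1 + 0
Back-substituting gives 9·3 ≡ 1 (mod 13).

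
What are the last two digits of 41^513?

21

By repeated squaring mod 100: 41^1≡41, 41^2≡81, 41^4≡61, 41^8≡21, 41^16≡41, 41^32≡81, 41^64≡61, 41^128≡21, 41^256≡41, 41^512≡81.
513 = 1 + 512, so 41^513 ≡ 41·81 ≡ 21 (mod 100).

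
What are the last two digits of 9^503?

Square-and-reduce mod 100: 9^1≡9, 9^2≡81, 9^4≡61, 9^8≡21, 9^16≡41, 9^32≡81, 9^64≡61, 9^128≡21, 9^256≡41.
Since 503 = 1 + 2 + 4 + 16 + 32 + 64 + 128 + 256 in binary, 9^503 ≡ 9·81·61·41·81·61·21·41 ≡ 29 (mod 100).

29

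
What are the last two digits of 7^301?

By repeated squaring mod 100: 7^1≡7, 7^2≡49, 7^4≡1, 7^8≡1, 7^16≡1, 7^32≡1, 7^64≡1, 7^128≡1, 7^256≡1.
Since 301 = 1 + 4 + 8 + 32 + 256 in binary, 7^301 ≡ 7·1·1·1·1 ≡ 7 (mod 100).

07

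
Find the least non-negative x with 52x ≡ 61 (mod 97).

59

52⁻¹ ≡ 28 (mod 97) because 52·28 = 1456 = 15·97 + 1.
So x ≡ 28·61 = 1708 ≡ 59 (mod 97).
Check: 52·59 = 3068 = 31·97 + 61.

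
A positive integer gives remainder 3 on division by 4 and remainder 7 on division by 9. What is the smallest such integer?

7

Since 9·1 ≡ 1 (mod 4), take x = 7 + 9·((3−7)·1 mod 4) = 7 + 9·0 = 7.
Check: 7 mod 4 = 3, 7 mod 9 = 7.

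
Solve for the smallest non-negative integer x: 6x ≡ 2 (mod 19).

6⁻¹ ≡ 16 (mod 19) because 6·16 = 96 = 5·19 + 1.
So x ≡ 16·2 = 32 ≡ 13 (mod 19).
Check: 6·13 = 78 = 4·19 + 2.

13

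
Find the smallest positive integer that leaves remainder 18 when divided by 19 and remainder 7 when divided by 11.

18

Since 11·7 ≡ 1 (mod 19), take x = 7 + 11·((18−7)·7 mod 19) = 7 + 11·1 = 18.
Check: 18 mod 19 = 18, 18 mod 11 = 7.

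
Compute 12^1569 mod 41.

11

Successive squares of 12 mod 41: 12^1≡12, 12^2≡21, 12^4≡31, 12^8≡18, 12^16≡37, 12^32≡16, 12^64≡10, 12^128≡18, 12^256≡37, 12^512≡16, 12^1024≡10.
Since 1569 = 1 + 32 + 512 + 1024 in binary, 12^1569 ≡ 12·16·16·10 ≡ 11 (mod 41).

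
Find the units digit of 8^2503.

Last digits of 8^n: 8, 4, 2, 6 (period 4).
2503 leaves remainder 3 on division by 4, so 8^2503 ends in 2.

2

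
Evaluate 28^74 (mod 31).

By repeated squaring mod 31: 28^1≡28, 28^2≡9, 28^4≡19, 28^8≡20, 28^16≡28, 28^32≡9, 28^64≡19.
74 = 2 + 8 + 64, so 28^74 ≡ 9·20·19 ≡ 10 (mod 31).

10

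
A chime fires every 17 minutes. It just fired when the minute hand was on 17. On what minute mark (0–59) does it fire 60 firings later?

60·17 = 1020.
1020 = 17·60 + 0, so 1020 mod 60 = 0.
(17 + 0) mod 60 = 17.

17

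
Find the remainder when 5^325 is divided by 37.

5

By repeated squaring mod 37: 5^1≡5, 5^2≡25, 5^4≡33, 5^8≡16, 5^16≡34, 5^32≡9, 5^64≡7, 5^128≡12, 5^256≡33.
325 = 1 + 4 + 64 + 256, so 5^325 ≡ 5·33·7·33 ≡ 5 (mod 37).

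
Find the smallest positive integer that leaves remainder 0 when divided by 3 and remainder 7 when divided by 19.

Since 19·1 ≡ 1 (mod 3), take x = 7 + 19·((0−7)·1 mod 3) = 7 + 19·2 = 45.
Check: 45 mod 3 = 0, 45 mod 19 = 7.

45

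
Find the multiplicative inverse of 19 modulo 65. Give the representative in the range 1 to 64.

24

65 = 3·19 + 8
19 = 2·8 + 3
8 = 2·3 + 2
3 = 1·2 + 1
2 = 2·1 + 0
Back-substituting gives 19·24 ≡ 1 (mod 65).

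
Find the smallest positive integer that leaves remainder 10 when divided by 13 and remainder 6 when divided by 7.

x ≡ 6 (mod 7) gives x ∈ {6, 13, 20, 27, 34, 41, 48, 55, …}.
The first of these with x mod 13 = 10 is 62.

62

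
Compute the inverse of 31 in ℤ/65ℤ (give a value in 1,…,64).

21

31·21 = 651 = 10·65 + 1, so 31⁻¹ ≡ 21 (mod 65).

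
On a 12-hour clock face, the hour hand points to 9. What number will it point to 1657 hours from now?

10

1657 = 138·12 + 1, so 1657 mod 12 = 1.
9 + 1 → 10 on a 12-hour dial.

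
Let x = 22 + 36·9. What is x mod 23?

36·9 = 324.
324 − 14·23 = 2, so 324 ≡ 2 (mod 23).
(22 + 2) mod 23 = 1.

1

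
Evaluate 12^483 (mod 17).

By repeated squaring mod 17: 12^1≡12, 12^2≡8, 12^4≡13, 12^8≡16, 12^16≡1, 12^32≡1, 12^64≡1, 12^128≡1, 12^256≡1.
483 = 1 + 2 + 32 + 64 + 128 + 256, so 12^483 ≡ 12·8·1·1·1·1 ≡ 11 (mod 17).

11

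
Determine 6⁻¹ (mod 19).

6·16 = 96 = 5·19 + 1, so 6⁻¹ ≡ 16 (mod 19).

16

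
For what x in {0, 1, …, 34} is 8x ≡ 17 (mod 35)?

24

8⁻¹ ≡ 22 (mod 35) because 8·22 = 176 = 5·35 + 1.
Multiplying both sides by 22: x ≡ 22·17 = 374 ≡ 24 (mod 35).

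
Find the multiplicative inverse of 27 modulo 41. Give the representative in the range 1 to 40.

27·38 = 1026 = 25·41 + 1, so 27⁻¹ ≡ 38 (mod 41).

38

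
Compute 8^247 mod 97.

Successive squares of 8 mod 97: 8^1≡8, 8^2≡64, 8^4≡22, 8^8≡96, 8^16≡1, 8^32≡1, 8^64≡1, 8^128≡1.
247 = 1 + 2 + 4 + 16 + 32 + 64 + 128, so 8^247 ≡ 8·64·22·1·1·1·1 ≡ 12 (mod 97).

12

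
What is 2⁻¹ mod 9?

9 = 4·2 + 1
2 = 2·1 + 0
Back-substituting gives 2·5 ≡ 1 (mod 9).

5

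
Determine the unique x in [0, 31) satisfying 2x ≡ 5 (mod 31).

18

The inverse of 2 mod 31 is 16 (since 2·16 = 32 ≡ 1).
So x ≡ 16·5 = 80 ≡ 18 (mod 31).
Check: 2·18 = 36 = 1·31 + 5.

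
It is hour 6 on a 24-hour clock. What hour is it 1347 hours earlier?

3

1347 − 56·24 = 3, so 1347 ≡ 3 (mod 24).
(6 − 3) mod 24 = 3.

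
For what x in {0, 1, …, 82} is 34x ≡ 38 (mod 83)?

The inverse of 34 mod 83 is 22 (since 34·22 = 748 ≡ 1).
So x ≡ 22·38 = 836 ≡ 6 (mod 83).

6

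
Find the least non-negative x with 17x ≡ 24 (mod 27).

3

17⁻¹ ≡ 8 (mod 27) because 17·8 = 136 = 5·27 + 1.
So x ≡ 8·24 = 192 ≡ 3 (mod 27).
Check: 17·3 = 51 = 1·27 + 24.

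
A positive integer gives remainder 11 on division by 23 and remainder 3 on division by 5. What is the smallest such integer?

103

x ≡ 3 (mod 5) gives x ∈ {3, 8, 13, 18, 23, 28, 33, 38, …}.
The first of these with x mod 23 = 11 is 103.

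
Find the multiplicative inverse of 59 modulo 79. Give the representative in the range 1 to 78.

75

59·75 = 4425 = 56·79 + 1, so 59⁻¹ ≡ 75 (mod 79).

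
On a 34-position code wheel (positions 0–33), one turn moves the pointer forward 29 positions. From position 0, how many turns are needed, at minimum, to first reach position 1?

29·27 = 783 = 23·34 + 1, so 29⁻¹ ≡ 27 (mod 34).

27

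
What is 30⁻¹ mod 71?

45

71 = 2·30 + 11
30 = 2·11 + 8
11 = 1·8 + 3
8 = 2·3 + 2
3 = 1·2 + 1
2 = 2·1 + 0
Back-substituting gives 30·45 ≡ 1 (mod 71).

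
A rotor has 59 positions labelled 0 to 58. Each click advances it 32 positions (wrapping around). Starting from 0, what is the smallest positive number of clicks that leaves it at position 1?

24

32·24 = 768 = 13·59 + 1, so 32⁻¹ ≡ 24 (mod 59).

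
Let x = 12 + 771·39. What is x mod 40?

771·39 = 30069.
Dividing 30069 by 40 gives quotient 751 and remainder 29.
(12 + 29) mod 40 = 1.

1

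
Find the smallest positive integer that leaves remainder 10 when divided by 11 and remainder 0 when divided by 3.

x ≡ 0 (mod 3) gives x ∈ {0, 3, 6, 9, 12, 15, 18, 21}.
The first of these with x mod 11 = 10 is 21.

21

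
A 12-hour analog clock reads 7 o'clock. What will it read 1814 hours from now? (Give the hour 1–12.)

1814 mod 12 = 2 (since 151·12 = 1812).
7 + 2 → 9 on a 12-hour dial.

9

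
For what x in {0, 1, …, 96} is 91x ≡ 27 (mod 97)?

91⁻¹ ≡ 16 (mod 97) because 91·16 = 1456 = 15·97 + 1.
Multiplying both sides by 16: x ≡ 16·27 = 432 ≡ 44 (mod 97).

44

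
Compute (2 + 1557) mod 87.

80

Dividing 1557 by 87 gives quotient 17 and remainder 78.
(2 + 78) mod 87 = 80.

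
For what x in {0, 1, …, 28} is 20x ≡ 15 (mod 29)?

8

20⁻¹ ≡ 16 (mod 29) because 20·16 = 320 = 11·29 + 1.
So x ≡ 16·15 = 240 ≡ 8 (mod 29).
Check: 20·8 = 160 = 5·29 + 15.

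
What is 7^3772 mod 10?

1

The units digit of 7^n cycles with period 4: 7, 9, 3, 1, …
3772 mod 4 = 0, so the last digit matches 7^4 = 1.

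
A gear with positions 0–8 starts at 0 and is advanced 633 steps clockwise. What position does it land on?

Dividing 633 by 9 gives quotient 70 and remainder 3.
(0 + 3) mod 9 = 3.

3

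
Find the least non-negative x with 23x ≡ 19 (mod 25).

3

23⁻¹ ≡ 12 (mod 25) because 23·12 = 276 = 11·25 + 1.
So x ≡ 12·19 = 228 ≡ 3 (mod 25).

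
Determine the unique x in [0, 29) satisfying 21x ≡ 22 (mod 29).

19

The inverse of 21 mod 29 is 18 (since 21·18 = 378 ≡ 1).
So x ≡ 18·22 = 396 ≡ 19 (mod 29).
Check: 21·19 = 399 = 13·29 + 22.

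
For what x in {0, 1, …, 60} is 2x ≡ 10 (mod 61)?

The inverse of 2 mod 61 is 31 (since 2·31 = 62 ≡ 1).
Multiplying both sides by 31: x ≡ 31·10 = 310 ≡ 5 (mod 61).

5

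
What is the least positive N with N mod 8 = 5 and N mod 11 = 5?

x ≡ 5 (mod 8) gives x ∈ {5}.
The first of these with x mod 11 = 5 is 5.

5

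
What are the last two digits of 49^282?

Successive squares of 49 mod 100: 49^1≡49, 49^2≡1, 49^4≡1, 49^8≡1, 49^16≡1, 49^32≡1, 49^64≡1, 49^128≡1, 49^256≡1.
Since 282 = 2 + 8 + 16 + 256 in binary, 49^282 ≡ 1·1·1·1 ≡ 1 (mod 100).

01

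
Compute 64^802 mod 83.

17

Square-and-reduce mod 83: 64^1≡64, 64^2≡29, 64^4≡11, 64^8≡38, 64^16≡33, 64^32≡10, 64^64≡17, 64^128≡40, 64^256≡23, 64^512≡31.
802 = 2 + 32 + 256 + 512, so 64^802 ≡ 29·10·23·31 ≡ 17 (mod 83).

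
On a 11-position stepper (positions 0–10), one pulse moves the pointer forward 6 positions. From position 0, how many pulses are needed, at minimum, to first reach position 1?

6·2 = 12 = 1·11 + 1, so 6⁻¹ ≡ 2 (mod 11).

2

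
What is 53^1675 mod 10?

7

Last digits of 3^n: 3, 9, 7, 1 (period 4).
1675 mod 4 = 3, so the last digit matches 3^3 = 7.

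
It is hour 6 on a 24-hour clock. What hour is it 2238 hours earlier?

0

2238 − 93·24 = 6, so 2238 ≡ 6 (mod 24).
(6 − 6) mod 24 = 0.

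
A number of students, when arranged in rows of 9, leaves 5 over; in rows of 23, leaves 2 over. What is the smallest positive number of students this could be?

140

x ≡ 5 (mod 9) gives x ∈ {5, 14, 23, 32, 41, 50, 59, 68, …}.
The first of these with x mod 23 = 2 is 140.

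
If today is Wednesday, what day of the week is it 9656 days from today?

Saturday

Dividing 9656 by 7 gives quotient 1379 and remainder 3.
Wednesday + 3 days → Saturday.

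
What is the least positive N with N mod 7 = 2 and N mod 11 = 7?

51

Since 11·2 ≡ 1 (mod 7), take x = 7 + 11·((2−7)·2 mod 7) = 7 + 11·4 = 51.
Check: 51 mod 7 = 2, 51 mod 11 = 7.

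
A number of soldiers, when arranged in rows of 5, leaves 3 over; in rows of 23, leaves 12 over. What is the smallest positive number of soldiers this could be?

58

x ≡ 3 (mod 5) gives x ∈ {3, 8, 13, 18, 23, 28, 33, 38, …}.
The first of these with x mod 23 = 12 is 58.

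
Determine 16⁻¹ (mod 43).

43 = 2·16 + 11
16 = 1·11 + 5
11 = 2·5 + 1
5 = 5·1 + 0
Back-substituting gives 16·35 ≡ 1 (mod 43).

35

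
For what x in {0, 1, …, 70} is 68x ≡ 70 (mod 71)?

24

The inverse of 68 mod 71 is 47 (since 68·47 = 3196 ≡ 1).
So x ≡ 47·70 = 3290 ≡ 24 (mod 71).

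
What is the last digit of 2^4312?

6

Powers of 2 mod 10 repeat with period 4: 2, 4, 8, 6.
4312 mod 4 = 0, so the last digit matches 2^4 = 6.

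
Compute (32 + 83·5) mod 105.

83·5 = 415.
415 = 3·105 + 100, so 415 mod 105 = 100.
(32 + 100) mod 105 = 27.

27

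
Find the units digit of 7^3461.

7

The units digit of 7^n cycles with period 4: 7, 9, 3, 1, …
3461 leaves remainder 1 on division by 4, so 7^3461 ends in 7.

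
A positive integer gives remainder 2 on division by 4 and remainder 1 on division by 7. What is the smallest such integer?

22

Since 7·3 ≡ 1 (mod 4), take x = 1 + 7·((2−1)·3 mod 4) = 1 + 7·3 = 22.
Check: 22 mod 4 = 2, 22 mod 7 = 1.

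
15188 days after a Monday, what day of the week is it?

15188 mod 7 = 5 (since 2169·7 = 15183).
Monday + 5 days → Saturday.

Saturday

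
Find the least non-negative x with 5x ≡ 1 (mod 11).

9

The inverse of 5 mod 11 is 9 (since 5·9 = 45 ≡ 1).
Multiplying both sides by 9: x ≡ 9·1 = 9 ≡ 9 (mod 11).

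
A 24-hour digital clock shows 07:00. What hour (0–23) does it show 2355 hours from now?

2355 = 98·24 + 3, so 2355 mod 24 = 3.
(7 + 3) mod 24 = 10.

10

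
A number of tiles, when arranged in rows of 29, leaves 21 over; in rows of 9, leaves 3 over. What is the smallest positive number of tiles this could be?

21

x ≡ 3 (mod 9) gives x ∈ {3, 12, 21}.
The first of these with x mod 29 = 21 is 21.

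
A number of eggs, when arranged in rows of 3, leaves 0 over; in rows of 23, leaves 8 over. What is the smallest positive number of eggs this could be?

54

Since 23·2 ≡ 1 (mod 3), take x = 8 + 23·((0−8)·2 mod 3) = 8 + 23·2 = 54.
Check: 54 mod 3 = 0, 54 mod 23 = 8.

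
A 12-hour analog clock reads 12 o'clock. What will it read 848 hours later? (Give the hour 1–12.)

848 = 70·12 + 8, so 848 mod 12 = 8.
12 + 8 → 8 on a 12-hour dial.

8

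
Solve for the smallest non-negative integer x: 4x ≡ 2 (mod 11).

The inverse of 4 mod 11 is 3 (since 4·3 = 12 ≡ 1).
So x ≡ 3·2 = 6 ≡ 6 (mod 11).
Check: 4·6 = 24 = 2·11 + 2.

6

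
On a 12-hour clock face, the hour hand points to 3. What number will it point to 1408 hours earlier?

1408 = 117·12 + 4, so 1408 mod 12 = 4.
3 − 4 → 11 on a 12-hour dial.

11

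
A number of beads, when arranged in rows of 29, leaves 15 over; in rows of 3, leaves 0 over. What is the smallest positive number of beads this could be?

15

Since 3·10 ≡ 1 (mod 29), take x = 0 + 3·((15−0)·10 mod 29) = 0 + 3·5 = 15.
Check: 15 mod 29 = 15, 15 mod 3 = 0.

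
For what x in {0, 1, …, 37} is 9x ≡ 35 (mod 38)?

25

9⁻¹ ≡ 17 (mod 38) because 9·17 = 153 = 4·38 + 1.
So x ≡ 17·35 = 595 ≡ 25 (mod 38).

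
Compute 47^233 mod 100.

27

Square-and-reduce mod 100: 47^1≡47, 47^2≡9, 47^4≡81, 47^8≡61, 47^16≡21, 47^32≡41, 47^64≡81, 47^128≡61.
Since 233 = 1 + 8 + 32 + 64 + 128 in binary, 47^233 ≡ 47·61·41·81·61 ≡ 27 (mod 100).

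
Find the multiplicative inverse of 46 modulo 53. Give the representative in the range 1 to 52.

46·15 = 690 = 13·53 + 1, so 46⁻¹ ≡ 15 (mod 53).

15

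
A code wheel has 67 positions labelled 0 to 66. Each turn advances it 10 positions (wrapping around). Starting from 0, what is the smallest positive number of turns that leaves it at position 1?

47

10·47 = 470 = 7·67 + 1, so 10⁻¹ ≡ 47 (mod 67).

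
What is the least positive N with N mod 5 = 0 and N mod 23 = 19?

65

x ≡ 0 (mod 5) gives x ∈ {0, 5, 10, 15, 20, 25, 30, 35, …}.
The first of these with x mod 23 = 19 is 65.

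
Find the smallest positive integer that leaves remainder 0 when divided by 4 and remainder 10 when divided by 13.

36

Since 13·1 ≡ 1 (mod 4), take x = 10 + 13·((0−10)·1 mod 4) = 10 + 13·2 = 36.
Check: 36 mod 4 = 0, 36 mod 13 = 10.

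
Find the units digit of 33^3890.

Powers of 3 mod 10 repeat with period 4: 3, 9, 7, 1.
3890 mod 4 = 2, so the last digit matches 3^2 = 9.

9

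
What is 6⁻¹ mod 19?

16

6·16 = 96 = 5·19 + 1, so 6⁻¹ ≡ 16 (mod 19).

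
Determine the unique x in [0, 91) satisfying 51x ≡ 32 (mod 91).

72

51⁻¹ ≡ 25 (mod 91) because 51·25 = 1275 = 14·91 + 1.
Multiplying both sides by 25: x ≡ 25·32 = 800 ≡ 72 (mod 91).
Check: 51·72 = 3672 = 40·91 + 32.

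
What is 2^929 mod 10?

2

The units digit of 2^n cycles with period 4: 2, 4, 8, 6, …
929 leaves remainder 1 on division by 4, so 2^929 ends in 2.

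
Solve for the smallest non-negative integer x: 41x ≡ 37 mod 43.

3

41⁻¹ ≡ 21 (mod 43) because 41·21 = 861 = 20·43 + 1.
Multiplying both sides by 21: x ≡ 21·37 = 777 ≡ 3 (mod 43).
Check: 41·3 = 123 = 2·43 + 37.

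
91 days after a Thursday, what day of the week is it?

Thursday

91 mod 7 = 0 (since 13·7 = 91).
Thursday + 0 days → Thursday.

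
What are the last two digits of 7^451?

By repeated squaring mod 100: 7^1≡7, 7^2≡49, 7^4≡1, 7^8≡1, 7^16≡1, 7^32≡1, 7^64≡1, 7^128≡1, 7^256≡1.
451 = 1 + 2 + 64 + 128 + 256, so 7^451 ≡ 7·49·1·1·1 ≡ 43 (mod 100).

43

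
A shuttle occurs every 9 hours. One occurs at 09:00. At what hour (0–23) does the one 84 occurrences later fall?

21

84·9 = 756.
756 − 31·24 = 12, so 756 ≡ 12 (mod 24).
(9 + 12) mod 24 = 21.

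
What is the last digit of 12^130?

4

The units digit of 12^n cycles with period 4: 2, 4, 8, 6, …
130 mod 4 = 2, so the last digit matches 2^2 = 4.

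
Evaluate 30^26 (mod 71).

By repeated squaring mod 71: 30^1≡30, 30^2≡48, 30^4≡32, 30^8≡30, 30^16≡48.
Since 26 = 2 + 8 + 16 in binary, 30^26 ≡ 48·30·48 ≡ 37 (mod 71).

37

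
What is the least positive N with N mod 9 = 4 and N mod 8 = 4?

4

x ≡ 4 (mod 8) gives x ∈ {4}.
The first of these with x mod 9 = 4 is 4.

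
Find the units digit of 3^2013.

3

Last digits of 3^n: 3, 9, 7, 1 (period 4).
2013 mod 4 = 1, so the last digit matches 3^1 = 3.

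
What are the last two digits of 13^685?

93

By repeated squaring mod 100: 13^1≡13, 13^2≡69, 13^4≡61, 13^8≡21, 13^16≡41, 13^32≡81, 13^64≡61, 13^128≡21, 13^256≡41, 13^512≡81.
Since 685 = 1 + 4 + 8 + 32 + 128 + 512 in binary, 13^685 ≡ 13·61·21·81·21·81 ≡ 93 (mod 100).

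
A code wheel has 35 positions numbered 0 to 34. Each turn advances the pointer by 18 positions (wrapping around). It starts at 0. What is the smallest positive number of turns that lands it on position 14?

The inverse of 18 mod 35 is 2 (since 18·2 = 36 ≡ 1).
Multiplying both sides by 2: x ≡ 2·14 = 28 ≡ 28 (mod 35).
Check: 18·28 = 504 = 14·35 + 14.

28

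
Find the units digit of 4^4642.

The units digit of 4^n cycles with period 2: 4, 6, …
4642 leaves remainder 0 on division by 2, so 4^4642 ends in 6.

6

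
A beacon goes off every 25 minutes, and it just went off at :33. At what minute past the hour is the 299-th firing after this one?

8

299·25 = 7475.
7475 − 124·60 = 35, so 7475 ≡ 35 (mod 60).
(33 + 35) mod 60 = 8.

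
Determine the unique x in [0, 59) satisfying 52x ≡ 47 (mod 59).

The inverse of 52 mod 59 is 42 (since 52·42 = 2184 ≡ 1).
Multiplying both sides by 42: x ≡ 42·47 = 1974 ≡ 27 (mod 59).
Check: 52·27 = 1404 = 23·59 + 47.

27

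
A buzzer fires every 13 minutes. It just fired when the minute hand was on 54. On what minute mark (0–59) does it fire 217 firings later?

55

217·13 = 2821.
2821 mod 60 = 1 (since 47·60 = 2820).
(54 + 1) mod 60 = 55.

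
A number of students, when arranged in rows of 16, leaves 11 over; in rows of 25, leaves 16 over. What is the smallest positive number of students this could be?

91

Since 25·9 ≡ 1 (mod 16), take x = 16 + 25·((11−16)·9 mod 16) = 16 + 25·3 = 91.
Check: 91 mod 16 = 11, 91 mod 25 = 16.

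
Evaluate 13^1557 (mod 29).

By repeated squaring mod 29: 13^1≡13, 13^2≡24, 13^4≡25, 13^8≡16, 13^16≡24, 13^32≡25, 13^64≡16, 13^128≡24, 13^256≡25, 13^512≡16, 13^1024≡24.
Since 1557 = 1 + 4 + 16 + 512 + 1024 in binary, 13^1557 ≡ 13·25·24·16·24 ≡ 22 (mod 29).

22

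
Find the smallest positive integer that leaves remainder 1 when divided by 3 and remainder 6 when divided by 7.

13

Since 7·1 ≡ 1 (mod 3), take x = 6 + 7·((1−6)·1 mod 3) = 6 + 7·1 = 13.
Check: 13 mod 3 = 1, 13 mod 7 = 6.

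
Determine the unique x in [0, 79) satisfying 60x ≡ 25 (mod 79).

7

The inverse of 60 mod 79 is 54 (since 60·54 = 3240 ≡ 1).
Multiplying both sides by 54: x ≡ 54·25 = 1350 ≡ 7 (mod 79).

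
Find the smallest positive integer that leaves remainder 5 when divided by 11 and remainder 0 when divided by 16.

16

x ≡ 5 (mod 11) gives x ∈ {5, 16}.
The first of these with x mod 16 = 0 is 16.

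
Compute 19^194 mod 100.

Successive squares of 19 mod 100: 19^1≡19, 19^2≡61, 19^4≡21, 19^8≡41, 19^16≡81, 19^32≡61, 19^64≡21, 19^128≡41.
194 = 2 + 64 + 128, so 19^194 ≡ 61·21·41 ≡ 21 (mod 100).

21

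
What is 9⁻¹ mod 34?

34 = 3·9 + 7
9 = 1·7 + 2
7 = 3·2 + 1
2 = 2·1 + 0
Back-substituting gives 9·19 ≡ 1 (mod 34).

19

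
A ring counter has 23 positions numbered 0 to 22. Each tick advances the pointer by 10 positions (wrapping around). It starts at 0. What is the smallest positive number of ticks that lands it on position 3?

21

The inverse of 10 mod 23 is 7 (since 10·7 = 70 ≡ 1).
Multiplying both sides by 7: x ≡ 7·3 = 21 ≡ 21 (mod 23).
Check: 10·21 = 210 = 9·23 + 3.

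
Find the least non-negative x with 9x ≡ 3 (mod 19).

9⁻¹ ≡ 17 (mod 19) because 9·17 = 153 = 8·19 + 1.
So x ≡ 17·3 = 51 ≡ 13 (mod 19).

13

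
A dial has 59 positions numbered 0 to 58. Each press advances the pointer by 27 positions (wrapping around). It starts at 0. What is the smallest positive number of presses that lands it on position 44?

The inverse of 27 mod 59 is 35 (since 27·35 = 945 ≡ 1).
So x ≡ 35·44 = 1540 ≡ 6 (mod 59).

6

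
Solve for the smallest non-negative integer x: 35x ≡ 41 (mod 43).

11

The inverse of 35 mod 43 is 16 (since 35·16 = 560 ≡ 1).
So x ≡ 16·41 = 656 ≡ 11 (mod 43).
Check: 35·11 = 385 = 8·43 + 41.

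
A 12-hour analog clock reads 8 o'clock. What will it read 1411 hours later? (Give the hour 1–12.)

1411 mod 12 = 7 (since 117·12 = 1404).
8 + 7 → 3 on a 12-hour dial.

3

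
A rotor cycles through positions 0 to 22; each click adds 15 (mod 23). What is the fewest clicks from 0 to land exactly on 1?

20

23 = 1·15 + 8
15 = 1·8 + 7
8 = 1·7 + 1
7 = 7·1 + 0
Back-substituting gives 15·20 ≡ 1 (mod 23).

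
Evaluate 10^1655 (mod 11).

10

By repeated squaring mod 11: 10^1≡10, 10^2≡1, 10^4≡1, 10^8≡1, 10^16≡1, 10^32≡1, 10^64≡1, 10^128≡1, 10^256≡1, 10^512≡1, 10^1024≡1.
Since 1655 = 1 + 2 + 4 + 16 + 32 + 64 + 512 + 1024 in binary, 10^1655 ≡ 10·1·1·1·1·1·1·1 ≡ 10 (mod 11).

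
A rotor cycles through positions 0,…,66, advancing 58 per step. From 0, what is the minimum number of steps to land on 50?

54

The inverse of 58 mod 67 is 52 (since 58·52 = 3016 ≡ 1).
Multiplying both sides by 52: x ≡ 52·50 = 2600 ≡ 54 (mod 67).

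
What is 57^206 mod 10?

Powers of 7 mod 10 repeat with period 4: 7, 9, 3, 1.
206 mod 4 = 2, so the last digit matches 7^2 = 9.

9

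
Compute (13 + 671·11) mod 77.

2

671·11 = 7381.
7381 = 95·77 + 66, so 7381 mod 77 = 66.
(13 + 66) mod 77 = 2.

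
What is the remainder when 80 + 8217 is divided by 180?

8217 = 45·180 + 117, so 8217 mod 180 = 117.
(80 + 117) mod 180 = 17.

17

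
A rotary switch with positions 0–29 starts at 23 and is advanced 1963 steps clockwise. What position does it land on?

6

1963 − 65·30 = 13, so 1963 ≡ 13 (mod 30).
(23 + 13) mod 30 = 6.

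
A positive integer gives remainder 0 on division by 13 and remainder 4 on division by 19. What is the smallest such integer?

156

x ≡ 0 (mod 13) gives x ∈ {0, 13, 26, 39, 52, 65, 78, 91, …}.
The first of these with x mod 19 = 4 is 156.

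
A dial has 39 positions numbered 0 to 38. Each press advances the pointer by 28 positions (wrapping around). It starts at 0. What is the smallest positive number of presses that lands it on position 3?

28⁻¹ ≡ 7 (mod 39) because 28·7 = 196 = 5·39 + 1.
So x ≡ 7·3 = 21 ≡ 21 (mod 39).

21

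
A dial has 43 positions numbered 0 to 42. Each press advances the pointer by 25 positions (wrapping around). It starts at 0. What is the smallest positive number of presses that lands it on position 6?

14

The inverse of 25 mod 43 is 31 (since 25·31 = 775 ≡ 1).
Multiplying both sides by 31: x ≡ 31·6 = 186 ≡ 14 (mod 43).
Check: 25·14 = 350 = 8·43 + 6.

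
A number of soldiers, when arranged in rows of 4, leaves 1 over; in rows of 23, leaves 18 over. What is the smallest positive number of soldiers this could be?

41

Since 23·3 ≡ 1 (mod 4), take x = 18 + 23·((1−18)·3 mod 4) = 18 + 23·1 = 41.
Check: 41 mod 4 = 1, 41 mod 23 = 18.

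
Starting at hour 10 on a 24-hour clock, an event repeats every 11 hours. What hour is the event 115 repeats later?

3

115·11 = 1265.
Dividing 1265 by 24 gives quotient 52 and remainder 17.
(10 + 17) mod 24 = 3.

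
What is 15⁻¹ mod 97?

13

15·13 = 195 = 2·97 + 1, so 15⁻¹ ≡ 13 (mod 97).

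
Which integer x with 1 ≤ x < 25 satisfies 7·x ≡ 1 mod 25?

18

25 = 3·7 + 4
7 = 1·4 + 3
4 = 1·3 + 1
3 = 3·1 + 0
Back-substituting gives 7·18 ≡ 1 (mod 25).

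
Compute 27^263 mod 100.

Square-and-reduce mod 100: 27^1≡27, 27^2≡29, 27^4≡41, 27^8≡81, 27^16≡61, 27^32≡21, 27^64≡41, 27^128≡81, 27^256≡61.
263 = 1 + 2 + 4 + 256, so 27^263 ≡ 27·29·41·61 ≡ 83 (mod 100).

83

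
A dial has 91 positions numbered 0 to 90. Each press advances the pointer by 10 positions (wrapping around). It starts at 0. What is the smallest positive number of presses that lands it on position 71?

10⁻¹ ≡ 82 (mod 91) because 10·82 = 820 = 9·91 + 1.
So x ≡ 82·71 = 5822 ≡ 89 (mod 91).
Check: 10·89 = 890 = 9·91 + 71.

89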